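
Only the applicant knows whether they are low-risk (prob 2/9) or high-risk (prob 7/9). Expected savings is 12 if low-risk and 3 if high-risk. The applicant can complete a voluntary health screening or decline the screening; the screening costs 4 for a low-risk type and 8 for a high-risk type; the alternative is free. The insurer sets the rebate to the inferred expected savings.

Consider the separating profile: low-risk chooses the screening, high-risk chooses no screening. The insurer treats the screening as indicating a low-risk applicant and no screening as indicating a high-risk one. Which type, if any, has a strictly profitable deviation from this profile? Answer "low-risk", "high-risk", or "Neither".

high-risk

The screening pays 12; no screening pays 3.
low-risk: assigned the screening, nets 12 − 4 = 8; deviating to no screening nets 3.
high-risk: assigned no screening, nets 3; deviating to the screening nets 12 − 8 = 4.
The high-risk type gains 1 by deviating.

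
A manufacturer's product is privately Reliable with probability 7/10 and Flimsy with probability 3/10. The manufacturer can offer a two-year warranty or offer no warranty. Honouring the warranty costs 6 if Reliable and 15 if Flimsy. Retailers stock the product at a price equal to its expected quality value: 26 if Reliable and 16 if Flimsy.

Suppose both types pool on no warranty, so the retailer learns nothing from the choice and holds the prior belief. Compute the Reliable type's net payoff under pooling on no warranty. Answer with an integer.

23

Pooled price = 7/10·26 + 3/10·16 = 23.
Reliable pays no cost for no warranty, so net payoff = 23.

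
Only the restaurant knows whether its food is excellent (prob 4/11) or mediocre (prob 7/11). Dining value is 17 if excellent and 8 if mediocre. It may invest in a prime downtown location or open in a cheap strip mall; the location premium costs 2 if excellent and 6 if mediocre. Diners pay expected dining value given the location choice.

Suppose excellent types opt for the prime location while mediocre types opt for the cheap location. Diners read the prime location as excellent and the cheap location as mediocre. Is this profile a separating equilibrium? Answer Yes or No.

No

Under these beliefs, the prime location earns price premium 17 and the cheap location earns price premium 8.
excellent: the prime location nets 17 − 2 = 15; the cheap location nets 8. excellent prefers the prime location.
mediocre: the prime location nets 17 − 6 = 11; the cheap location nets 8. mediocre would deviate to the prime location.
mediocre has a profitable deviation, so the profile is not an equilibrium.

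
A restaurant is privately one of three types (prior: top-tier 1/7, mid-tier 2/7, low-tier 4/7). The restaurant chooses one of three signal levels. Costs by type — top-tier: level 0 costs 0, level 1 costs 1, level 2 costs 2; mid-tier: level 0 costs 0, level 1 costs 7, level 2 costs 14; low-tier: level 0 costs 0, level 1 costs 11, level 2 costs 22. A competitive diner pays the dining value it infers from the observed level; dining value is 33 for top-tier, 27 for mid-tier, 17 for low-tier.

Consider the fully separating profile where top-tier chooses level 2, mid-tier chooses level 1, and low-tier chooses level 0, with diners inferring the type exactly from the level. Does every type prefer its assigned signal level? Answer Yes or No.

Yes

Separating price premiums: level 2 → 33, level 1 → 27, level 0 → 17.
top-tier (assigned level 2): level 0: 17 − 0 = 17; level 1: 27 − 1 = 26; level 2: 33 − 2 = 31. top-tier stays.
mid-tier (assigned level 1): level 0: 17 − 0 = 17; level 1: 27 − 7 = 20; level 2: 33 − 14 = 19. mid-tier stays.
low-tier (assigned level 0): level 0: 17 − 0 = 17; level 1: 27 − 11 = 16; level 2: 33 − 22 = 11. low-tier stays.
Every type prefers its assigned level; separation holds.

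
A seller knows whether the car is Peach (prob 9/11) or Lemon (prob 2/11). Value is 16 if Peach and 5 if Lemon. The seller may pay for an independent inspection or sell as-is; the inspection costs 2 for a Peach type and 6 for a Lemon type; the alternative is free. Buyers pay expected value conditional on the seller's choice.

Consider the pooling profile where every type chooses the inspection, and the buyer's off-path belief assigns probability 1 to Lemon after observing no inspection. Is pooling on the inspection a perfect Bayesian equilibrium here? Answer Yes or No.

On path, the buyer holds the prior and pays 9/11·16 + 2/11·5 = 14. Off path (no inspection), believing Lemon, it pays 5.
Peach: the inspection nets 14 − 2 = 12; no inspection nets 5. Peach stays.
Lemon: the inspection nets 14 − 6 = 8; no inspection nets 5. Lemon stays.
No type deviates, so pooling is sustained.

Yes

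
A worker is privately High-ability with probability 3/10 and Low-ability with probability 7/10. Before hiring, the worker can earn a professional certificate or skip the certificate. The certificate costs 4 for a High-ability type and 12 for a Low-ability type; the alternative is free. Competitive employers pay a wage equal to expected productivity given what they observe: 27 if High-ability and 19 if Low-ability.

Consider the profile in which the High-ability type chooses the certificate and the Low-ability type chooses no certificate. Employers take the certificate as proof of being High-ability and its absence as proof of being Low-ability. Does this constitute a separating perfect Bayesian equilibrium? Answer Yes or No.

Yes

Under these beliefs, the certificate earns wage 27 and no certificate earns wage 19.
High-ability: the certificate nets 27 − 4 = 23; no certificate nets 19. High-ability prefers the certificate.
Low-ability: the certificate nets 27 − 12 = 15; no certificate nets 19. Low-ability prefers no certificate.
Neither type deviates, so the separating profile is an equilibrium.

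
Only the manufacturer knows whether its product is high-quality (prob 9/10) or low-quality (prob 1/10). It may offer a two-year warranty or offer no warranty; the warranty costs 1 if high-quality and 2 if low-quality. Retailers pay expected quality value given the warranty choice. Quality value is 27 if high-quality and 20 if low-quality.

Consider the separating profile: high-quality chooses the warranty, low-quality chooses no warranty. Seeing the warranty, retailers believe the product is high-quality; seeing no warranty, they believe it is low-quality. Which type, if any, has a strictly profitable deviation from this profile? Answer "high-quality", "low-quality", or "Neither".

The warranty pays 27; no warranty pays 20.
high-quality: assigned the warranty, nets 27 − 1 = 26; deviating to no warranty nets 20.
low-quality: assigned no warranty, nets 20; deviating to the warranty nets 27 − 2 = 25.
The low-quality type gains 5 by deviating.

low-quality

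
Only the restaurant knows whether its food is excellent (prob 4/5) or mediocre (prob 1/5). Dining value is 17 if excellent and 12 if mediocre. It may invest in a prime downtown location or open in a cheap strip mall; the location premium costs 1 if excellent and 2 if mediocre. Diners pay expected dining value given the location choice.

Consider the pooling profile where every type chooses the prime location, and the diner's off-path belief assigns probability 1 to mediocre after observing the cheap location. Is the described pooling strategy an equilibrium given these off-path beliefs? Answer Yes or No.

Yes

On path, the diner holds the prior and pays 4/5·17 + 1/5·12 = 16. Off path (the cheap location), believing mediocre, it pays 12.
excellent: the prime location nets 16 − 1 = 15; the cheap location nets 12. excellent stays.
mediocre: the prime location nets 16 − 2 = 14; the cheap location nets 12. mediocre stays.
No type deviates, so pooling is sustained.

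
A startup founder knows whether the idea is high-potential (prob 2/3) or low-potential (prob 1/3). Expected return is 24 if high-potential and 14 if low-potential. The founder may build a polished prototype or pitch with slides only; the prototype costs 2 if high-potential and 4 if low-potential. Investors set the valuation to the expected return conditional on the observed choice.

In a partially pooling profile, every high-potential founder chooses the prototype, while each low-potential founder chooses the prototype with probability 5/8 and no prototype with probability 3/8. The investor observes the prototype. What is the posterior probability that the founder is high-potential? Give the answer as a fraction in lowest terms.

P(the prototype) = (2/3)·1 + (1/3)·(5/8) = 7/8.
By Bayes' rule, P(high-potential | the prototype) = (2/3) / (7/8) = 16/21.

16/21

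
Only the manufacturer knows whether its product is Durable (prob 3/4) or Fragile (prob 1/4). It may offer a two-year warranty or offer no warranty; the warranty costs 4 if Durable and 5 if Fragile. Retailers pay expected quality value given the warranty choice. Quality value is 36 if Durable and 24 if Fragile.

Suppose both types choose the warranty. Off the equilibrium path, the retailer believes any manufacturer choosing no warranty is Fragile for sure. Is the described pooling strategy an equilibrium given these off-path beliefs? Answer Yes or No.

On path, the retailer holds the prior and pays 3/4·36 + 1/4·24 = 33. Off path (no warranty), believing Fragile, it pays 24.
Durable: the warranty nets 33 − 4 = 29; no warranty nets 24. Durable stays.
Fragile: the warranty nets 33 − 5 = 28; no warranty nets 24. Fragile stays.
No type deviates, so pooling is sustained.

Yes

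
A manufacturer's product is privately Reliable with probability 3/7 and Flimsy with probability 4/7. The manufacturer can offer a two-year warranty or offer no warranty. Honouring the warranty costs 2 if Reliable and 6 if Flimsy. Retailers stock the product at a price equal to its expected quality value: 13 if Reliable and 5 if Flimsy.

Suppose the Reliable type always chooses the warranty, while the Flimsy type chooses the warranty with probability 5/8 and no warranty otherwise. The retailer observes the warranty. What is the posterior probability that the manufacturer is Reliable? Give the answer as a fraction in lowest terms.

6/11

P(the warranty) = (3/7)·1 + (4/7)·(5/8) = 11/14.
By Bayes' rule, P(Reliable | the warranty) = (3/7) / (11/14) = 6/11.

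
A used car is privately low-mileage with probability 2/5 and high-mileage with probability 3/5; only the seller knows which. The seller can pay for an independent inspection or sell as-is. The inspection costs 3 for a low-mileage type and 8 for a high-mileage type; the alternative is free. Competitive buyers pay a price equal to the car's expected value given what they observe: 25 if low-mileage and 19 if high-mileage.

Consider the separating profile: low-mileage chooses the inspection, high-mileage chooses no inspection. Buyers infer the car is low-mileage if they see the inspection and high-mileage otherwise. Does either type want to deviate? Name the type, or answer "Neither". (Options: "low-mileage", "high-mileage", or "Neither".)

The inspection pays 25; no inspection pays 19.
low-mileage: assigned the inspection, nets 25 − 3 = 22; deviating to no inspection nets 19.
high-mileage: assigned no inspection, nets 19; deviating to the inspection nets 25 − 8 = 17.
Both types strictly prefer their assigned action; no profitable deviation.

Neither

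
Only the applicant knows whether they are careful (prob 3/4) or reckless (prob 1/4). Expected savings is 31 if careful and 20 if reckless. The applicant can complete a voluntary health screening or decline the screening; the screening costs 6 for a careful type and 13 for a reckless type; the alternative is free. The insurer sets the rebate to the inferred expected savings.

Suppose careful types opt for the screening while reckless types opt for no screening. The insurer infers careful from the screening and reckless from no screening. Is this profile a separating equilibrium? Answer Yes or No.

Under these beliefs, the screening earns rebate 31 and no screening earns rebate 20.
careful: the screening nets 31 − 6 = 25; no screening nets 20. careful prefers the screening.
reckless: the screening nets 31 − 13 = 18; no screening nets 20. reckless prefers no screening.
Neither type deviates, so the separating profile is an equilibrium.

Yes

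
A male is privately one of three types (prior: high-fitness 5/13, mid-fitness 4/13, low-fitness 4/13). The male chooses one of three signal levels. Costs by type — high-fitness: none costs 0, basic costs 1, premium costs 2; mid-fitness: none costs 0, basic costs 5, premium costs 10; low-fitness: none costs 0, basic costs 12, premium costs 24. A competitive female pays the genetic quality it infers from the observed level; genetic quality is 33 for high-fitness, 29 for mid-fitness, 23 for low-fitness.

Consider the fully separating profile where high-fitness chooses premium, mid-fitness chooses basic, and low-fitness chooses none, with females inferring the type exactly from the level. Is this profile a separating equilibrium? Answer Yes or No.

Yes

Separating mating payoffs: premium → 33, basic → 29, none → 23.
high-fitness (assigned premium): none: 23 − 0 = 23; basic: 29 − 1 = 28; premium: 33 − 2 = 31. high-fitness stays.
mid-fitness (assigned basic): none: 23 − 0 = 23; basic: 29 − 5 = 24; premium: 33 − 10 = 23. mid-fitness stays.
low-fitness (assigned none): none: 23 − 0 = 23; basic: 29 − 12 = 17; premium: 33 − 24 = 9. low-fitness stays.
Every type prefers its assigned level; separation holds.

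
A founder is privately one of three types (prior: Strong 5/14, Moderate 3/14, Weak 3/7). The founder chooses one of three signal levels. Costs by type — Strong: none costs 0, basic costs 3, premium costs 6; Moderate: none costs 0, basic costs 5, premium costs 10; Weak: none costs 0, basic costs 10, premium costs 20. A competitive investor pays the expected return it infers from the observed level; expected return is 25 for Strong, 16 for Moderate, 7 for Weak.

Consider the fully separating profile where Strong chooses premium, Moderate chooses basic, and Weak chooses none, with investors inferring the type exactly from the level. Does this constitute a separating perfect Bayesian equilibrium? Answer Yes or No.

Separating valuations: premium → 25, basic → 16, none → 7.
Strong (assigned premium): none: 7 − 0 = 7; basic: 16 − 3 = 13; premium: 25 − 6 = 19. Strong stays.
Moderate (assigned basic): none: 7 − 0 = 7; basic: 16 − 5 = 11; premium: 25 − 10 = 15. Moderate prefers premium.
Weak (assigned none): none: 7 − 0 = 7; basic: 16 − 10 = 6; premium: 25 − 20 = 5. Weak stays.
At least one type deviates; the separating profile fails.

No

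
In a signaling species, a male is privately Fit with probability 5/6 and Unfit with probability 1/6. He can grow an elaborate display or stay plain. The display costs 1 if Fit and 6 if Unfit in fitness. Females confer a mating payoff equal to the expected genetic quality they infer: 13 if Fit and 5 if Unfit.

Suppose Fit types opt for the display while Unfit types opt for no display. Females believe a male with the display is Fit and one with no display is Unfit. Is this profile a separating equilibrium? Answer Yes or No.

Under these beliefs, the display earns mating payoff 13 and no display earns mating payoff 5.
Fit: the display nets 13 − 1 = 12; no display nets 5. Fit prefers the display.
Unfit: the display nets 13 − 6 = 7; no display nets 5. Unfit would deviate to the display.
Unfit has a profitable deviation, so the profile is not an equilibrium.

No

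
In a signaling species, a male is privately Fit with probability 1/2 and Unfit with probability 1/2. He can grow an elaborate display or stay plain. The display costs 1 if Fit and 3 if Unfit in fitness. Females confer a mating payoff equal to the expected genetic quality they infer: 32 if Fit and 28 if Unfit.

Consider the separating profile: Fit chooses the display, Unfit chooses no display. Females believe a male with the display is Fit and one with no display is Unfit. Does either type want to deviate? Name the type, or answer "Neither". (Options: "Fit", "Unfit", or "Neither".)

The display pays 32; no display pays 28.
Fit: assigned the display, nets 32 − 1 = 31; deviating to no display nets 28.
Unfit: assigned no display, nets 28; deviating to the display nets 32 − 3 = 29.
The Unfit type gains 1 by deviating.

Unfit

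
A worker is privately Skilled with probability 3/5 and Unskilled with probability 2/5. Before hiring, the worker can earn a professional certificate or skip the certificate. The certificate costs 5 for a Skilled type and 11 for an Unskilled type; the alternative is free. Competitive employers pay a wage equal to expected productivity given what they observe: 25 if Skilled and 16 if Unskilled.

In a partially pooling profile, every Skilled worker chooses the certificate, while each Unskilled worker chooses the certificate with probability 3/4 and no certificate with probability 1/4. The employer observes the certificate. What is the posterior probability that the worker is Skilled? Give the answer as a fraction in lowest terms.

2/3

P(the certificate) = (3/5)·1 + (2/5)·(3/4) = 9/10.
By Bayes' rule, P(Skilled | the certificate) = (3/5) / (9/10) = 2/3.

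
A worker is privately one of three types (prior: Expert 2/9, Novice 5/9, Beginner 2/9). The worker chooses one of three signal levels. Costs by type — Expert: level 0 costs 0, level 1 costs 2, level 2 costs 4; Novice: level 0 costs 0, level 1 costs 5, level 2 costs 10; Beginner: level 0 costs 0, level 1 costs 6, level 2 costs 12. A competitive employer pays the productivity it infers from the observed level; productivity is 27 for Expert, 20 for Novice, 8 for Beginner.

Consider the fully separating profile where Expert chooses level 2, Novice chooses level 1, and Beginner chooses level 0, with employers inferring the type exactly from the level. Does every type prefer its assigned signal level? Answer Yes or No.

Separating wages: level 2 → 27, level 1 → 20, level 0 → 8.
Expert (assigned level 2): level 0: 8 − 0 = 8; level 1: 20 − 2 = 18; level 2: 27 − 4 = 23. Expert stays.
Novice (assigned level 1): level 0: 8 − 0 = 8; level 1: 20 − 5 = 15; level 2: 27 − 10 = 17. Novice prefers level 2.
Beginner (assigned level 0): level 0: 8 − 0 = 8; level 1: 20 − 6 = 14; level 2: 27 − 12 = 15. Beginner prefers level 2.
At least one type deviates; the separating profile fails.

No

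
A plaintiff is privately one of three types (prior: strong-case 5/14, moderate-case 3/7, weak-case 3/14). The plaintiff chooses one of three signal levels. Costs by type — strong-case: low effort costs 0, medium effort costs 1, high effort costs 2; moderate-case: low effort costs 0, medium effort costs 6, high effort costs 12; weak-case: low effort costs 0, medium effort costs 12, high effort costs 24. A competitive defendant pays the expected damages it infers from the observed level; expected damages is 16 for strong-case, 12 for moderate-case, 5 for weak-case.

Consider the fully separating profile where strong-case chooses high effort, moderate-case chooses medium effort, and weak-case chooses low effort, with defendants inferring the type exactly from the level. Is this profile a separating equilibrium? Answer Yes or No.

Separating settlements: high effort → 16, medium effort → 12, low effort → 5.
strong-case (assigned high effort): low effort: 5 − 0 = 5; medium effort: 12 − 1 = 11; high effort: 16 − 2 = 14. strong-case stays.
moderate-case (assigned medium effort): low effort: 5 − 0 = 5; medium effort: 12 − 6 = 6; high effort: 16 − 12 = 4. moderate-case stays.
weak-case (assigned low effort): low effort: 5 − 0 = 5; medium effort: 12 − 12 = 0; high effort: 16 − 24 = -8. weak-case stays.
Every type prefers its assigned level; separation holds.

Yes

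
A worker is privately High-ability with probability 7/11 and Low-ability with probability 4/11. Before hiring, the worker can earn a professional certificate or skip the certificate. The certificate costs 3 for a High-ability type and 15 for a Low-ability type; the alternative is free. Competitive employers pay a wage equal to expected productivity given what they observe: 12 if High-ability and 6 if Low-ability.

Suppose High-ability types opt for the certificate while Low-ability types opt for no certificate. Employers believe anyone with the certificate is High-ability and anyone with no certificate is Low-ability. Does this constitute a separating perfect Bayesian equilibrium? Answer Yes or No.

Under these beliefs, the certificate earns wage 12 and no certificate earns wage 6.
High-ability: the certificate nets 12 − 3 = 9; no certificate nets 6. High-ability prefers the certificate.
Low-ability: the certificate nets 12 − 15 = -3; no certificate nets 6. Low-ability prefers no certificate.
Neither type deviates, so the separating profile is an equilibrium.

Yes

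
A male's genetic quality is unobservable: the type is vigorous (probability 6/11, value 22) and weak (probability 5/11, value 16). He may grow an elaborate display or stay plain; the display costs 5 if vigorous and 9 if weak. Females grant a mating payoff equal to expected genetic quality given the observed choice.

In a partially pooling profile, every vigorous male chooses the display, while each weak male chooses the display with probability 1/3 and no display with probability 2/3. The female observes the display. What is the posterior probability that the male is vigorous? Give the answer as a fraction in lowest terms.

P(the display) = (6/11)·1 + (5/11)·(1/3) = 23/33.
By Bayes' rule, P(vigorous | the display) = (6/11) / (23/33) = 18/23.

18/23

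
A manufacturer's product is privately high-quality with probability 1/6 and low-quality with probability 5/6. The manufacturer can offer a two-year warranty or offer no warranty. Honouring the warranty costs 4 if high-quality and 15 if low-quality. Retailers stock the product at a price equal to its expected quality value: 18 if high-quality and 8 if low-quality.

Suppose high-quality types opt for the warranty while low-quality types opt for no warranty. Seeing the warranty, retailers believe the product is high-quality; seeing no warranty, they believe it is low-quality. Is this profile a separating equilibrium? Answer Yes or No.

Under these beliefs, the warranty earns price 18 and no warranty earns price 8.
high-quality: the warranty nets 18 − 4 = 14; no warranty nets 8. high-quality prefers the warranty.
low-quality: the warranty nets 18 − 15 = 3; no warranty nets 8. low-quality prefers no warranty.
Neither type deviates, so the separating profile is an equilibrium.

Yes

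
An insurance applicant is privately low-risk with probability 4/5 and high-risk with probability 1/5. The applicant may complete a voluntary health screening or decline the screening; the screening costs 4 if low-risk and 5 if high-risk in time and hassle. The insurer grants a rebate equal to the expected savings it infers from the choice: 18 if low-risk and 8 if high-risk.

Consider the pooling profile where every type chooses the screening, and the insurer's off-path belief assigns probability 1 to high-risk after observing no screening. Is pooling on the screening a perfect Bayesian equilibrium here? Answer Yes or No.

On path, the insurer holds the prior and pays 4/5·18 + 1/5·8 = 16. Off path (no screening), believing high-risk, it pays 8.
low-risk: the screening nets 16 − 4 = 12; no screening nets 8. low-risk stays.
high-risk: the screening nets 16 − 5 = 11; no screening nets 8. high-risk stays.
No type deviates, so pooling is sustained.

Yes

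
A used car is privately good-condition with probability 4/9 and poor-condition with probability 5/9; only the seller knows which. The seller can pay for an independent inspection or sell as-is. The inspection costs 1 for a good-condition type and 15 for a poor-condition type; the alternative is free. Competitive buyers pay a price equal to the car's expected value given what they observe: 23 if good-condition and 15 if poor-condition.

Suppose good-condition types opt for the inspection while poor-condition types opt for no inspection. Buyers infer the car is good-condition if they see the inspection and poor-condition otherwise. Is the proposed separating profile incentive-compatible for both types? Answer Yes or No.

Under these beliefs, the inspection earns price 23 and no inspection earns price 15.
good-condition: the inspection nets 23 − 1 = 22; no inspection nets 15. good-condition prefers the inspection.
poor-condition: the inspection nets 23 − 15 = 8; no inspection nets 15. poor-condition prefers no inspection.
Neither type deviates, so the separating profile is an equilibrium.

Yes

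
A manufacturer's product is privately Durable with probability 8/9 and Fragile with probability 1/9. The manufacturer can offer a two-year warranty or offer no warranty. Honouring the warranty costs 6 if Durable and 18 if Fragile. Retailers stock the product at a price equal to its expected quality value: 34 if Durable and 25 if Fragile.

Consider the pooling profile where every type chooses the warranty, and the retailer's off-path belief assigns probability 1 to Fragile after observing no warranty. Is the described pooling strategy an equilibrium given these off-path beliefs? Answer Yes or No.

No

On path, the retailer holds the prior and pays 8/9·34 + 1/9·25 = 33. Off path (no warranty), believing Fragile, it pays 25.
Durable: the warranty nets 33 − 6 = 27; no warranty nets 25. Durable stays.
Fragile: the warranty nets 33 − 18 = 15; no warranty nets 25. Fragile would deviate.
A type deviates, so pooling fails.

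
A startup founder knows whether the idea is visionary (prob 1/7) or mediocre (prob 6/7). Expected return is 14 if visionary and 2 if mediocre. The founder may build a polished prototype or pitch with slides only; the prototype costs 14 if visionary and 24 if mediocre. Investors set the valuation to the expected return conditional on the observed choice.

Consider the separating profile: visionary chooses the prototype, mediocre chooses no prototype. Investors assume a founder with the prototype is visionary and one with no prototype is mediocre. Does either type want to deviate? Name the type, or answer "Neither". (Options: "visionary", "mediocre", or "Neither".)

visionary

The prototype pays 14; no prototype pays 2.
visionary: assigned the prototype, nets 14 − 14 = 0; deviating to no prototype nets 2.
mediocre: assigned no prototype, nets 2; deviating to the prototype nets 14 − 24 = -10.
The visionary type gains 2 by deviating.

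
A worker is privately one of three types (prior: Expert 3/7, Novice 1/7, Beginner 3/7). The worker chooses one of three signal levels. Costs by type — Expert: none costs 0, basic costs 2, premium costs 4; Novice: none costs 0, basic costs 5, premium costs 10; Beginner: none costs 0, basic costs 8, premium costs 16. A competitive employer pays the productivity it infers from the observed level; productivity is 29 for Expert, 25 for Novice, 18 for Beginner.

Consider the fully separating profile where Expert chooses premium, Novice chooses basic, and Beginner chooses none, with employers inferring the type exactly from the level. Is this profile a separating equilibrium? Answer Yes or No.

Separating wages: premium → 29, basic → 25, none → 18.
Expert (assigned premium): none: 18 − 0 = 18; basic: 25 − 2 = 23; premium: 29 − 4 = 25. Expert stays.
Novice (assigned basic): none: 18 − 0 = 18; basic: 25 − 5 = 20; premium: 29 − 10 = 19. Novice stays.
Beginner (assigned none): none: 18 − 0 = 18; basic: 25 − 8 = 17; premium: 29 − 16 = 13. Beginner stays.
Every type prefers its assigned level; separation holds.

Yes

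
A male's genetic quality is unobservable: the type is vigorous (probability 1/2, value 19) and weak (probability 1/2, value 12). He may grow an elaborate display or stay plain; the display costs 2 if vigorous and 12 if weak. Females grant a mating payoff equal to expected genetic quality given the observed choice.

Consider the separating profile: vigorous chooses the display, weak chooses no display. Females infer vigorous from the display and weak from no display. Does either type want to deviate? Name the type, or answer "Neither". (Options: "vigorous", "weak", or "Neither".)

Neither

The display pays 19; no display pays 12.
vigorous: assigned the display, nets 19 − 2 = 17; deviating to no display nets 12.
weak: assigned no display, nets 12; deviating to the display nets 19 − 12 = 7.
Both types strictly prefer their assigned action; no profitable deviation.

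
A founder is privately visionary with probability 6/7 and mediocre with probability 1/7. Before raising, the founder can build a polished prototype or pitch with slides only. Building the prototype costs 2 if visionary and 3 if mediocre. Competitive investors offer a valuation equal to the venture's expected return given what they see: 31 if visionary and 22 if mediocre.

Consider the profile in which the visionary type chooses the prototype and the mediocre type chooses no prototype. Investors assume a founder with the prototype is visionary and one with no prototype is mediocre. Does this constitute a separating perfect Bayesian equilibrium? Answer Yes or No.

No

Under these beliefs, the prototype earns valuation 31 and no prototype earns valuation 22.
visionary: the prototype nets 31 − 2 = 29; no prototype nets 22. visionary prefers the prototype.
mediocre: the prototype nets 31 − 3 = 28; no prototype nets 22. mediocre would deviate to the prototype.
mediocre has a profitable deviation, so the profile is not an equilibrium.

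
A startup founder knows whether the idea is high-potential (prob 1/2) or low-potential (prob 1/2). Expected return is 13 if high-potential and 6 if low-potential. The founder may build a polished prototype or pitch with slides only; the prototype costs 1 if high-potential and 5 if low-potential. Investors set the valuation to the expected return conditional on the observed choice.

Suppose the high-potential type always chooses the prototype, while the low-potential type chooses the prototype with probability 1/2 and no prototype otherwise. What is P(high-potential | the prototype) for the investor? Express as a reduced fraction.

P(the prototype) = (1/2)·1 + (1/2)·(1/2) = 3/4.
By Bayes' rule, P(high-potential | the prototype) = (1/2) / (3/4) = 2/3.

2/3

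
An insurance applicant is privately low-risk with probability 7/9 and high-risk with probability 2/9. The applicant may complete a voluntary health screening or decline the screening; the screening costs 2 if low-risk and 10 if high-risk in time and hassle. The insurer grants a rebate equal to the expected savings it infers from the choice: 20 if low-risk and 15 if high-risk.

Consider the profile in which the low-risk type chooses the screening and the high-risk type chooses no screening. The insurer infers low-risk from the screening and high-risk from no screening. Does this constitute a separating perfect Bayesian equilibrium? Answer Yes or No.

Yes

Under these beliefs, the screening earns rebate 20 and no screening earns rebate 15.
low-risk: the screening nets 20 − 2 = 18; no screening nets 15. low-risk prefers the screening.
high-risk: the screening nets 20 − 10 = 10; no screening nets 15. high-risk prefers no screening.
Neither type deviates, so the separating profile is an equilibrium.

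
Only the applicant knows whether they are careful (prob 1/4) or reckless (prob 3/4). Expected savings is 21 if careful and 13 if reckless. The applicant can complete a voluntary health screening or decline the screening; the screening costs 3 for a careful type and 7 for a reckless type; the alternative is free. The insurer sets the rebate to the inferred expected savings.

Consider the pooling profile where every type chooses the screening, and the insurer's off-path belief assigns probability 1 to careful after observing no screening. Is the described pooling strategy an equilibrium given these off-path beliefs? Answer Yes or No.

No

On path, the insurer holds the prior and pays 1/4·21 + 3/4·13 = 15. Off path (no screening), believing careful, it pays 21.
careful: the screening nets 15 − 3 = 12; no screening nets 21. careful would deviate.
reckless: the screening nets 15 − 7 = 8; no screening nets 21. reckless would deviate.
A type deviates, so pooling fails.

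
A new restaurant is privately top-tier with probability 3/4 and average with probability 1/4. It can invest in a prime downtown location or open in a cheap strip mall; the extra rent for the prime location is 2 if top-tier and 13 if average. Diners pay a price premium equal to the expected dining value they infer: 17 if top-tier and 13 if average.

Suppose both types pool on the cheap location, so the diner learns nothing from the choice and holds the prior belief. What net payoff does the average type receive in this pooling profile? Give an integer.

16

Pooled price premium = 3/4·17 + 1/4·13 = 16.
average pays no cost for the cheap location, so net payoff = 16.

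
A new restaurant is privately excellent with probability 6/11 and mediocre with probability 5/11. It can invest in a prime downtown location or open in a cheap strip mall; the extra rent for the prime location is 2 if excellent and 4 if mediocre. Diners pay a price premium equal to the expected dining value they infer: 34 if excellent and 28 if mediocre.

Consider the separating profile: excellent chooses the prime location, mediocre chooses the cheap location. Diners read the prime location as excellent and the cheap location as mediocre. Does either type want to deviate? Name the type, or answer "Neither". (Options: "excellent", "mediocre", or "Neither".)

mediocre

The prime location pays 34; the cheap location pays 28.
excellent: assigned the prime location, nets 34 − 2 = 32; deviating to the cheap location nets 28.
mediocre: assigned the cheap location, nets 28; deviating to the prime location nets 34 − 4 = 30.
The mediocre type gains 2 by deviating.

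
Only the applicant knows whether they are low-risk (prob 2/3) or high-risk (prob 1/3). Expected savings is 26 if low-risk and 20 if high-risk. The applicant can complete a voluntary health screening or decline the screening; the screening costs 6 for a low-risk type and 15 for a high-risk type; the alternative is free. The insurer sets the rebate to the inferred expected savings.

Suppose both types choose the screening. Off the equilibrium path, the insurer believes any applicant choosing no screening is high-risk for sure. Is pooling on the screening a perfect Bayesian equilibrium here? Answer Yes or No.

No

On path, the insurer holds the prior and pays 2/3·26 + 1/3·20 = 24. Off path (no screening), believing high-risk, it pays 20.
low-risk: the screening nets 24 − 6 = 18; no screening nets 20. low-risk would deviate.
high-risk: the screening nets 24 − 15 = 9; no screening nets 20. high-risk would deviate.
A type deviates, so pooling fails.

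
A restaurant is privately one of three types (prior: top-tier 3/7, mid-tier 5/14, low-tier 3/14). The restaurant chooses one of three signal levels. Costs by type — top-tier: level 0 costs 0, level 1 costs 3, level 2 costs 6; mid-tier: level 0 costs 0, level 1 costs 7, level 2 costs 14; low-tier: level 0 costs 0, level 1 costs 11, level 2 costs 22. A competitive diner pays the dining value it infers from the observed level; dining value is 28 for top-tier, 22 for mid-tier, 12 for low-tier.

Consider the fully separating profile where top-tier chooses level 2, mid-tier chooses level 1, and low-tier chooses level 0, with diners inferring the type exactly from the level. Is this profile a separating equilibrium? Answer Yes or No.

Separating price premiums: level 2 → 28, level 1 → 22, level 0 → 12.
top-tier (assigned level 2): level 0: 12 − 0 = 12; level 1: 22 − 3 = 19; level 2: 28 − 6 = 22. top-tier stays.
mid-tier (assigned level 1): level 0: 12 − 0 = 12; level 1: 22 − 7 = 15; level 2: 28 − 14 = 14. mid-tier stays.
low-tier (assigned level 0): level 0: 12 − 0 = 12; level 1: 22 − 11 = 11; level 2: 28 − 22 = 6. low-tier stays.
Every type prefers its assigned level; separation holds.

Yes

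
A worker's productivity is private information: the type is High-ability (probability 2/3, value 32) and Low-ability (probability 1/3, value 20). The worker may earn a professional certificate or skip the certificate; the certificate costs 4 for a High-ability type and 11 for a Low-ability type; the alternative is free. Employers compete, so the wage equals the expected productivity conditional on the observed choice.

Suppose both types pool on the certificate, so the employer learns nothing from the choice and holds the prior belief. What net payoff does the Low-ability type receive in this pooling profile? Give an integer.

Pooled wage = 2/3·32 + 1/3·20 = 28.
Low-ability pays cost 11 for the certificate, so net payoff = 28 − 11 = 17.

17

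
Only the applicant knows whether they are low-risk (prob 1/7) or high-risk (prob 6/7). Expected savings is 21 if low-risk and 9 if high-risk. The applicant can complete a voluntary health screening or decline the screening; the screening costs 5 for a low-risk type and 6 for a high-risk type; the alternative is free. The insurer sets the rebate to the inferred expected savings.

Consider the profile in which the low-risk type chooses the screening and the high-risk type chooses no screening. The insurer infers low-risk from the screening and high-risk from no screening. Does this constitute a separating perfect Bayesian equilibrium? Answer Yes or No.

No

Under these beliefs, the screening earns rebate 21 and no screening earns rebate 9.
low-risk: the screening nets 21 − 5 = 16; no screening nets 9. low-risk prefers the screening.
high-risk: the screening nets 21 − 6 = 15; no screening nets 9. high-risk would deviate to the screening.
high-risk has a profitable deviation, so the profile is not an equilibrium.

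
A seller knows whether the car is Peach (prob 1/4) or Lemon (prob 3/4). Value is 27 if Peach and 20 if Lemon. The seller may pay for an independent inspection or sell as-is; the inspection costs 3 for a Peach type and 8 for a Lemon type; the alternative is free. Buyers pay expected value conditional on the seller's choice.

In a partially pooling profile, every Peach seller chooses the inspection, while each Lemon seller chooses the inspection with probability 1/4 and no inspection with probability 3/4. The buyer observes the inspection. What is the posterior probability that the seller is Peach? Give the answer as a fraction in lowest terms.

P(the inspection) = (1/4)·1 + (3/4)·(1/4) = 7/16.
By Bayes' rule, P(Peach | the inspection) = (1/4) / (7/16) = 4/7.

4/7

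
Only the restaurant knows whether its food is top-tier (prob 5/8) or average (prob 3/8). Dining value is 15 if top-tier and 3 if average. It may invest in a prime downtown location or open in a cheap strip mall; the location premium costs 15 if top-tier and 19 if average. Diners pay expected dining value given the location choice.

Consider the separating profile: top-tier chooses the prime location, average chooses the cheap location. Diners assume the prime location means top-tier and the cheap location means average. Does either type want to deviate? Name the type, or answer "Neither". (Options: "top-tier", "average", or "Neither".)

top-tier

The prime location pays 15; the cheap location pays 3.
top-tier: assigned the prime location, nets 15 − 15 = 0; deviating to the cheap location nets 3.
average: assigned the cheap location, nets 3; deviating to the prime location nets 15 − 19 = -4.
The top-tier type gains 3 by deviating.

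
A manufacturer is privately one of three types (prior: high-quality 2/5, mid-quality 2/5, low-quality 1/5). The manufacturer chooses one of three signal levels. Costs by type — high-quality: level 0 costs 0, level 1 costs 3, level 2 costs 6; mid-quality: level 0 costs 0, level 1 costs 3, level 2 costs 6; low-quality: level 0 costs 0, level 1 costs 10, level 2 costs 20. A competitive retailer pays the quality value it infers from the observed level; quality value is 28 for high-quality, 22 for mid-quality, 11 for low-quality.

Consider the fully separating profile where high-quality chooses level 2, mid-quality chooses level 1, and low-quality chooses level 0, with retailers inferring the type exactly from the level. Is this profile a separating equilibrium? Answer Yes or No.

No

Separating prices: level 2 → 28, level 1 → 22, level 0 → 11.
high-quality (assigned level 2): level 0: 11 − 0 = 11; level 1: 22 − 3 = 19; level 2: 28 − 6 = 22. high-quality stays.
mid-quality (assigned level 1): level 0: 11 − 0 = 11; level 1: 22 − 3 = 19; level 2: 28 − 6 = 22. mid-quality prefers level 2.
low-quality (assigned level 0): level 0: 11 − 0 = 11; level 1: 22 − 10 = 12; level 2: 28 − 20 = 8. low-quality prefers level 1.
At least one type deviates; the separating profile fails.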